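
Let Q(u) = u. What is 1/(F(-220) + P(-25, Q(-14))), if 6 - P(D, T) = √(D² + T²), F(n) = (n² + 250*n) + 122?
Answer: -6472/41885963 + √821/41885963 ≈ -0.00015383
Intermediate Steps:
F(n) = 122 + n² + 250*n
P(D, T) = 6 - √(D² + T²)
1/(F(-220) + P(-25, Q(-14))) = 1/((122 + (-220)² + 250*(-220)) + (6 - √((-25)² + (-14)²))) = 1/((122 + 48400 - 55000) + (6 - √(625 + 196))) = 1/(-6478 + (6 - √821)) = 1/(-6472 - √821)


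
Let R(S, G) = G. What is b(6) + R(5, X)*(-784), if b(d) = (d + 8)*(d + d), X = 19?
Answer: -14728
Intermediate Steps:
b(d) = 2*d*(8 + d) (b(d) = (8 + d)*(2*d) = 2*d*(8 + d))
b(6) + R(5, X)*(-784) = 2*6*(8 + 6) + 19*(-784) = 2*6*14 - 14896 = 168 - 14896 = -14728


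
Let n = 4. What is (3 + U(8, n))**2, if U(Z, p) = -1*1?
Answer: 4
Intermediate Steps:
U(Z, p) = -1
(3 + U(8, n))**2 = (3 - 1)**2 = 2**2 = 4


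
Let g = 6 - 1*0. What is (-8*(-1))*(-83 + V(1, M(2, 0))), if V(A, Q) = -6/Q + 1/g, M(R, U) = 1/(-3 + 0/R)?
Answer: -1556/3 ≈ -518.67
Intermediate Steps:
g = 6 (g = 6 + 0 = 6)
M(R, U) = -⅓ (M(R, U) = 1/(-3 + 0) = 1/(-3) = -⅓)
V(A, Q) = ⅙ - 6/Q (V(A, Q) = -6/Q + 1/6 = -6/Q + 1*(⅙) = -6/Q + ⅙ = ⅙ - 6/Q)
(-8*(-1))*(-83 + V(1, M(2, 0))) = (-8*(-1))*(-83 + (-36 - ⅓)/(6*(-⅓))) = 8*(-83 + (⅙)*(-3)*(-109/3)) = 8*(-83 + 109/6) = 8*(-389/6) = -1556/3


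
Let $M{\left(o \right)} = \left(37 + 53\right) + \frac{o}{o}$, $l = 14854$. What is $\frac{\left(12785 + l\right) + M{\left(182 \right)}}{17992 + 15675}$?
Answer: $\frac{27730}{33667} \approx 0.82366$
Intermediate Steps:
$M{\left(o \right)} = 91$ ($M{\left(o \right)} = 90 + 1 = 91$)
$\frac{\left(12785 + l\right) + M{\left(182 \right)}}{17992 + 15675} = \frac{\left(12785 + 14854\right) + 91}{17992 + 15675} = \frac{27639 + 91}{33667} = 27730 \cdot \frac{1}{33667} = \frac{27730}{33667}$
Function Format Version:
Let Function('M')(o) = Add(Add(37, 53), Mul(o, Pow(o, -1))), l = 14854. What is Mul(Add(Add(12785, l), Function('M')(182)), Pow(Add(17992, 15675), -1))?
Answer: Rational(27730, 33667) ≈ 0.82366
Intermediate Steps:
Function('M')(o) = 91 (Function('M')(o) = Add(90, 1) = 91)
Mul(Add(Add(12785, l), Function('M')(182)), Pow(Add(17992, 15675), -1)) = Mul(Add(Add(12785, 14854), 91), Pow(Add(17992, 15675), -1)) = Mul(Add(27639, 91), Pow(33667, -1)) = Mul(27730, Rational(1, 33667)) = Rational(27730, 33667)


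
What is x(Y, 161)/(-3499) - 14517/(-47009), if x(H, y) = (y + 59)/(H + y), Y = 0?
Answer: 8167650283/26482003051 ≈ 0.30842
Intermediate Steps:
x(H, y) = (59 + y)/(H + y)
x(Y, 161)/(-3499) - 14517/(-47009) = ((59 + 161)/(0 + 161))/(-3499) - 14517/(-47009) = (220/161)*(-1/3499) - 14517*(-1/47009) = ((1/161)*220)*(-1/3499) + 14517/47009 = (220/161)*(-1/3499) + 14517/47009 = -220/563339 + 14517/47009 = 8167650283/26482003051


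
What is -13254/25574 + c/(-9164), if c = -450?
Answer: -27487839/58590034 ≈ -0.46916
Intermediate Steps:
-13254/25574 + c/(-9164) = -13254/25574 - 450/(-9164) = -13254*1/25574 - 450*(-1/9164) = -6627/12787 + 225/4582 = -27487839/58590034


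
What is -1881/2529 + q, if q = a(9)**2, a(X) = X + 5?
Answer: 54867/281 ≈ 195.26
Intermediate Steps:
a(X) = 5 + X
q = 196 (q = (5 + 9)**2 = 14**2 = 196)
-1881/2529 + q = -1881/2529 + 196 = -1881*1/2529 + 196 = -209/281 + 196 = 54867/281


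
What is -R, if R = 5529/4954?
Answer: -5529/4954 ≈ -1.1161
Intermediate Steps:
R = 5529/4954 (R = 5529*(1/4954) = 5529/4954 ≈ 1.1161)
-R = -1*5529/4954 = -5529/4954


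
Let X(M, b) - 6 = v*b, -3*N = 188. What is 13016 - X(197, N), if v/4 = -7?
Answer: 33766/3 ≈ 11255.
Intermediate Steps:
N = -188/3 (N = -1/3*188 = -188/3 ≈ -62.667)
v = -28 (v = 4*(-7) = -28)
X(M, b) = 6 - 28*b
13016 - X(197, N) = 13016 - (6 - 28*(-188/3)) = 13016 - (6 + 5264/3) = 13016 - 1*5282/3 = 13016 - 5282/3 = 33766/3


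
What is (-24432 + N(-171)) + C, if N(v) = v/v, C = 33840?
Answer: 9409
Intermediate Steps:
N(v) = 1
(-24432 + N(-171)) + C = (-24432 + 1) + 33840 = -24431 + 33840 = 9409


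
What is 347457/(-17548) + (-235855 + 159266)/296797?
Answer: -104468179001/5208193756 ≈ -20.058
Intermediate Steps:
347457/(-17548) + (-235855 + 159266)/296797 = 347457*(-1/17548) - 76589*1/296797 = -347457/17548 - 76589/296797 = -104468179001/5208193756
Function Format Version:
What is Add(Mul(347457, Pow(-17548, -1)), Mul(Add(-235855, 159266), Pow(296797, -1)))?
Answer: Rational(-104468179001, 5208193756) ≈ -20.058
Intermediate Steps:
Add(Mul(347457, Pow(-17548, -1)), Mul(Add(-235855, 159266), Pow(296797, -1))) = Add(Mul(347457, Rational(-1, 17548)), Mul(-76589, Rational(1, 296797))) = Add(Rational(-347457, 17548), Rational(-76589, 296797)) = Rational(-104468179001, 5208193756)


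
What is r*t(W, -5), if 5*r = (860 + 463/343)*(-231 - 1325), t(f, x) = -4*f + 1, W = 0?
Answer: -459709308/1715 ≈ -2.6805e+5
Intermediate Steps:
t(f, x) = 1 - 4*f
r = -459709308/1715 (r = ((860 + 463/343)*(-231 - 1325))/5 = ((860 + 463*(1/343))*(-1556))/5 = ((860 + 463/343)*(-1556))/5 = ((295443/343)*(-1556))/5 = (1/5)*(-459709308/343) = -459709308/1715 ≈ -2.6805e+5)
r*t(W, -5) = -459709308*(1 - 4*0)/1715 = -459709308*(1 + 0)/1715 = -459709308/1715*1 = -459709308/1715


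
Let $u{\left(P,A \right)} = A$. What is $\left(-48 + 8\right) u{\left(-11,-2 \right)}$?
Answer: $80$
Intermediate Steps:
$\left(-48 + 8\right) u{\left(-11,-2 \right)} = \left(-48 + 8\right) \left(-2\right) = \left(-40\right) \left(-2\right) = 80$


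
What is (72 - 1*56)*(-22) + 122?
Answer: -230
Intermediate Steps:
(72 - 1*56)*(-22) + 122 = (72 - 56)*(-22) + 122 = 16*(-22) + 122 = -352 + 122 = -230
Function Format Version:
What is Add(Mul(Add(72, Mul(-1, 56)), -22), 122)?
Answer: -230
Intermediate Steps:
Add(Mul(Add(72, Mul(-1, 56)), -22), 122) = Add(Mul(Add(72, -56), -22), 122) = Add(Mul(16, -22), 122) = Add(-352, 122) = -230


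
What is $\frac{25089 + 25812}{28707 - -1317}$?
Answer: $\frac{16967}{10008} \approx 1.6953$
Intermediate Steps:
$\frac{25089 + 25812}{28707 - -1317} = \frac{50901}{28707 + 1317} = \frac{50901}{30024} = 50901 \cdot \frac{1}{30024} = \frac{16967}{10008}$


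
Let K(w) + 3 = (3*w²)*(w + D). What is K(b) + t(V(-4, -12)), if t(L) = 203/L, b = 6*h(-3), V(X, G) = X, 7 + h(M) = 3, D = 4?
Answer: -138455/4 ≈ -34614.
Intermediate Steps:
h(M) = -4 (h(M) = -7 + 3 = -4)
b = -24 (b = 6*(-4) = -24)
K(w) = -3 + 3*w²*(4 + w) (K(w) = -3 + (3*w²)*(w + 4) = -3 + (3*w²)*(4 + w) = -3 + 3*w²*(4 + w))
K(b) + t(V(-4, -12)) = (-3 + 3*(-24)³ + 12*(-24)²) + 203/(-4) = (-3 + 3*(-13824) + 12*576) + 203*(-¼) = (-3 - 41472 + 6912) - 203/4 = -34563 - 203/4 = -138455/4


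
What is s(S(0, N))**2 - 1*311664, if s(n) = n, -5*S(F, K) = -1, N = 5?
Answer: -7791599/25 ≈ -3.1166e+5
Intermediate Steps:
S(F, K) = 1/5 (S(F, K) = -1/5*(-1) = 1/5)
s(S(0, N))**2 - 1*311664 = (1/5)**2 - 1*311664 = 1/25 - 311664 = -7791599/25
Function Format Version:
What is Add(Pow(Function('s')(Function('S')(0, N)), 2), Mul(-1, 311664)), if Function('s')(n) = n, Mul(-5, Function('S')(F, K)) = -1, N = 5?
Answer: Rational(-7791599, 25) ≈ -3.1166e+5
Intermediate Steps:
Function('S')(F, K) = Rational(1, 5) (Function('S')(F, K) = Mul(Rational(-1, 5), -1) = Rational(1, 5))
Add(Pow(Function('s')(Function('S')(0, N)), 2), Mul(-1, 311664)) = Add(Pow(Rational(1, 5), 2), Mul(-1, 311664)) = Add(Rational(1, 25), -311664) = Rational(-7791599, 25)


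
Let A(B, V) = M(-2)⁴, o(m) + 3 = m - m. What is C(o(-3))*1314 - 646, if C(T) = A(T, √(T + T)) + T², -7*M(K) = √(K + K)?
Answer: 26864204/2401 ≈ 11189.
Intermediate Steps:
o(m) = -3 (o(m) = -3 + (m - m) = -3 + 0 = -3)
M(K) = -√2*√K/7 (M(K) = -√(K + K)/7 = -√2*√K/7)
A(B, V) = 16/2401 (A(B, V) = (-√2*√(-2)/7)⁴ = (-√2*I*√2/7)⁴ = (-2*I/7)⁴ = 16/2401)
C(T) = 16/2401 + T²
C(o(-3))*1314 - 646 = (16/2401 + (-3)²)*1314 - 646 = (16/2401 + 9)*1314 - 646 = (21625/2401)*1314 - 646 = 28415250/2401 - 646 = 26864204/2401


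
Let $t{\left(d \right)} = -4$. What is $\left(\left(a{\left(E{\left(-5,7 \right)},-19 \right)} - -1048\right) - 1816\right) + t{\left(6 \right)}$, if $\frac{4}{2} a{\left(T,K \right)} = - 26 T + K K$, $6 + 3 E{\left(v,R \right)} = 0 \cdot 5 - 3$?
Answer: $- \frac{1105}{2} \approx -552.5$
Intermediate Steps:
$E{\left(v,R \right)} = -3$ ($E{\left(v,R \right)} = -2 + \frac{0 \cdot 5 - 3}{3} = -2 + \frac{0 - 3}{3} = -2 + \frac{1}{3} \left(-3\right) = -2 - 1 = -3$)
$a{\left(T,K \right)} = \frac{K^{2}}{2} - 13 T$ ($a{\left(T,K \right)} = \frac{- 26 T + K K}{2} = \frac{- 26 T + K^{2}}{2} = \frac{K^{2} - 26 T}{2} = \frac{K^{2}}{2} - 13 T$)
$\left(\left(a{\left(E{\left(-5,7 \right)},-19 \right)} - -1048\right) - 1816\right) + t{\left(6 \right)} = \left(\left(\left(\frac{\left(-19\right)^{2}}{2} - -39\right) - -1048\right) - 1816\right) - 4 = \left(\left(\left(\frac{1}{2} \cdot 361 + 39\right) + 1048\right) - 1816\right) - 4 = \left(\left(\left(\frac{361}{2} + 39\right) + 1048\right) - 1816\right) - 4 = \left(\left(\frac{439}{2} + 1048\right) - 1816\right) - 4 = \left(\frac{2535}{2} - 1816\right) - 4 = - \frac{1097}{2} - 4 = - \frac{1105}{2}$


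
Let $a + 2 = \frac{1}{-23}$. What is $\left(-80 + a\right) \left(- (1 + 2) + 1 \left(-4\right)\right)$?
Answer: $\frac{13209}{23} \approx 574.3$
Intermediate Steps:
$a = - \frac{47}{23}$ ($a = -2 + \frac{1}{-23} = -2 - \frac{1}{23} = - \frac{47}{23} \approx -2.0435$)
$\left(-80 + a\right) \left(- (1 + 2) + 1 \left(-4\right)\right) = \left(-80 - \frac{47}{23}\right) \left(- (1 + 2) + 1 \left(-4\right)\right) = - \frac{1887 \left(\left(-1\right) 3 - 4\right)}{23} = - \frac{1887 \left(-3 - 4\right)}{23} = \left(- \frac{1887}{23}\right) \left(-7\right) = \frac{13209}{23}$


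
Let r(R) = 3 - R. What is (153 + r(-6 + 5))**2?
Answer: 24649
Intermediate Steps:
(153 + r(-6 + 5))**2 = (153 + (3 - (-6 + 5)))**2 = (153 + (3 - 1*(-1)))**2 = (153 + (3 + 1))**2 = (153 + 4)**2 = 157**2 = 24649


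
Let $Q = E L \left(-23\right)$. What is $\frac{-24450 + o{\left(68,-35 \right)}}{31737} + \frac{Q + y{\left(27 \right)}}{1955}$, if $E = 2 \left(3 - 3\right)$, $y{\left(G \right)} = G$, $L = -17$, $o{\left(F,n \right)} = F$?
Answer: $- \frac{46809911}{62045835} \approx -0.75444$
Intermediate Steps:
$E = 0$ ($E = 2 \cdot 0 = 0$)
$Q = 0$ ($Q = 0 \left(-17\right) \left(-23\right) = 0 \left(-23\right) = 0$)
$\frac{-24450 + o{\left(68,-35 \right)}}{31737} + \frac{Q + y{\left(27 \right)}}{1955} = \frac{-24450 + 68}{31737} + \frac{0 + 27}{1955} = \left(-24382\right) \frac{1}{31737} + 27 \cdot \frac{1}{1955} = - \frac{24382}{31737} + \frac{27}{1955} = - \frac{46809911}{62045835}$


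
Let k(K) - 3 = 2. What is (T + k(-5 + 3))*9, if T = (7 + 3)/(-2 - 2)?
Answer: 45/2 ≈ 22.500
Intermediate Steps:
k(K) = 5 (k(K) = 3 + 2 = 5)
T = -5/2 (T = 10/(-4) = 10*(-1/4) = -5/2 ≈ -2.5000)
(T + k(-5 + 3))*9 = (-5/2 + 5)*9 = (5/2)*9 = 45/2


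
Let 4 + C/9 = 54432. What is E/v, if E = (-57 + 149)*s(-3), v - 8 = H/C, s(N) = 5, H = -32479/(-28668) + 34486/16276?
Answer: 5256997839707328/91426125249857 ≈ 57.500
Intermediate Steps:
C = 489852 (C = -36 + 9*54432 = -36 + 489888 = 489852)
H = 379318213/116650092 (H = -32479*(-1/28668) + 34486*(1/16276) = 32479/28668 + 17243/8138 = 379318213/116650092 ≈ 3.2518)
v = 457130626249285/57141280866384 (v = 8 + (379318213/116650092)/489852 = 8 + (379318213/116650092)*(1/489852) = 8 + 379318213/57141280866384 = 457130626249285/57141280866384 ≈ 8.0000)
E = 460 (E = (-57 + 149)*5 = 92*5 = 460)
E/v = 460/(457130626249285/57141280866384) = 460*(57141280866384/457130626249285) = 5256997839707328/91426125249857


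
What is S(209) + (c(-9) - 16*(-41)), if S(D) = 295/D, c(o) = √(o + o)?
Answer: 137399/209 + 3*I*√2 ≈ 657.41 + 4.2426*I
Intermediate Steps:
c(o) = √2*√o (c(o) = √(2*o) = √2*√o)
S(209) + (c(-9) - 16*(-41)) = 295/209 + (√2*√(-9) - 16*(-41)) = 295*(1/209) + (√2*(3*I) + 656) = 295/209 + (3*I*√2 + 656) = 295/209 + (656 + 3*I*√2) = 137399/209 + 3*I*√2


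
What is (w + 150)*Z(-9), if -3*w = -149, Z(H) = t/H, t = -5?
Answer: 2995/27 ≈ 110.93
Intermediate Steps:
Z(H) = -5/H
w = 149/3 (w = -⅓*(-149) = 149/3 ≈ 49.667)
(w + 150)*Z(-9) = (149/3 + 150)*(-5/(-9)) = 599*(-5*(-⅑))/3 = (599/3)*(5/9) = 2995/27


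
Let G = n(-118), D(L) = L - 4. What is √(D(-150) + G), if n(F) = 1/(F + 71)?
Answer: I*√340233/47 ≈ 12.411*I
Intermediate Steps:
n(F) = 1/(71 + F)
D(L) = -4 + L
G = -1/47 (G = 1/(71 - 118) = 1/(-47) = -1/47 ≈ -0.021277)
√(D(-150) + G) = √((-4 - 150) - 1/47) = √(-154 - 1/47) = √(-7239/47) = I*√340233/47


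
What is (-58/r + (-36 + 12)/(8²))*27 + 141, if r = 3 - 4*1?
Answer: 13575/8 ≈ 1696.9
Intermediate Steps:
r = -1 (r = 3 - 4 = -1)
(-58/r + (-36 + 12)/(8²))*27 + 141 = (-58/(-1) + (-36 + 12)/(8²))*27 + 141 = (-58*(-1) - 24/64)*27 + 141 = (58 - 24*1/64)*27 + 141 = (58 - 3/8)*27 + 141 = (461/8)*27 + 141 = 12447/8 + 141 = 13575/8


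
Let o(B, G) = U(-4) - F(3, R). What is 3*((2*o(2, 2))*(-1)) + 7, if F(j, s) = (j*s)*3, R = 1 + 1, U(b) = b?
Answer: 139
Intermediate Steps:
R = 2
F(j, s) = 3*j*s
o(B, G) = -22 (o(B, G) = -4 - 3*3*2 = -4 - 1*18 = -4 - 18 = -22)
3*((2*o(2, 2))*(-1)) + 7 = 3*((2*(-22))*(-1)) + 7 = 3*(-44*(-1)) + 7 = 3*44 + 7 = 132 + 7 = 139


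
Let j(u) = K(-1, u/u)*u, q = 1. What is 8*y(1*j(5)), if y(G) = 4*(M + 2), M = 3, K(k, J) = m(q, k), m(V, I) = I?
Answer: 160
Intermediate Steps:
K(k, J) = k
j(u) = -u
y(G) = 20 (y(G) = 4*(3 + 2) = 4*5 = 20)
8*y(1*j(5)) = 8*20 = 160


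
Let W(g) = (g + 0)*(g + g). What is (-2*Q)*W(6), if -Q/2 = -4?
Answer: -1152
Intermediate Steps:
Q = 8 (Q = -2*(-4) = 8)
W(g) = 2*g**2 (W(g) = g*(2*g) = 2*g**2)
(-2*Q)*W(6) = (-2*8)*(2*6**2) = -32*36 = -16*72 = -1152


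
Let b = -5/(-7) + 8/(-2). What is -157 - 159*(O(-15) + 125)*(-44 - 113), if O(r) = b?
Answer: 21267377/7 ≈ 3.0382e+6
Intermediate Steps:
b = -23/7 (b = -5*(-⅐) + 8*(-½) = 5/7 - 4 = -23/7 ≈ -3.2857)
O(r) = -23/7
-157 - 159*(O(-15) + 125)*(-44 - 113) = -157 - 159*(-23/7 + 125)*(-44 - 113) = -157 - 135468*(-157)/7 = -157 - 159*(-133764/7) = -157 + 21268476/7 = 21267377/7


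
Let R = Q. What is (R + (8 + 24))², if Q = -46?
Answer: 196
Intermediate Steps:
R = -46
(R + (8 + 24))² = (-46 + (8 + 24))² = (-46 + 32)² = (-14)² = 196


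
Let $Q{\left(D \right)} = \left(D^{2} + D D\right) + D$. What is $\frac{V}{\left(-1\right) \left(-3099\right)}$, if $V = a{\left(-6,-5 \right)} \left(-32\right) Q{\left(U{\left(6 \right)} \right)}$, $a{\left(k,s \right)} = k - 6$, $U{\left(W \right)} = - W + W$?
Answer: $0$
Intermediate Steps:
$U{\left(W \right)} = 0$
$Q{\left(D \right)} = D + 2 D^{2}$ ($Q{\left(D \right)} = \left(D^{2} + D^{2}\right) + D = 2 D^{2} + D = D + 2 D^{2}$)
$a{\left(k,s \right)} = -6 + k$ ($a{\left(k,s \right)} = k - 6 = -6 + k$)
$V = 0$ ($V = \left(-6 - 6\right) \left(-32\right) 0 \left(1 + 2 \cdot 0\right) = \left(-12\right) \left(-32\right) 0 \left(1 + 0\right) = 384 \cdot 0 \cdot 1 = 384 \cdot 0 = 0$)
$\frac{V}{\left(-1\right) \left(-3099\right)} = \frac{0}{\left(-1\right) \left(-3099\right)} = \frac{0}{3099} = 0 \cdot \frac{1}{3099} = 0$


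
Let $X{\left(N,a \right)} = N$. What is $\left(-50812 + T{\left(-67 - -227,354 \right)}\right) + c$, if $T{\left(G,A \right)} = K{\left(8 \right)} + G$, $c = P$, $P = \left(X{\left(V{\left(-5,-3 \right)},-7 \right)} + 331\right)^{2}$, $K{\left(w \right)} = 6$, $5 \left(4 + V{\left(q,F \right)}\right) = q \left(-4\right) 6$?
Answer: $72555$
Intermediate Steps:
$V{\left(q,F \right)} = -4 - \frac{24 q}{5}$ ($V{\left(q,F \right)} = -4 + \frac{q \left(-4\right) 6}{5} = -4 + \frac{- 4 q 6}{5} = -4 + \frac{\left(-24\right) q}{5} = -4 - \frac{24 q}{5}$)
$P = 123201$ ($P = \left(\left(-4 - -24\right) + 331\right)^{2} = \left(\left(-4 + 24\right) + 331\right)^{2} = \left(20 + 331\right)^{2} = 351^{2} = 123201$)
$c = 123201$
$T{\left(G,A \right)} = 6 + G$
$\left(-50812 + T{\left(-67 - -227,354 \right)}\right) + c = \left(-50812 + \left(6 - -160\right)\right) + 123201 = \left(-50812 + \left(6 + \left(-67 + 227\right)\right)\right) + 123201 = \left(-50812 + \left(6 + 160\right)\right) + 123201 = \left(-50812 + 166\right) + 123201 = -50646 + 123201 = 72555$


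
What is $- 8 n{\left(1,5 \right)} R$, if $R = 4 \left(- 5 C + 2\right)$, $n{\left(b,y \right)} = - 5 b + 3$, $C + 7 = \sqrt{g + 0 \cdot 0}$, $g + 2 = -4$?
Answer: $2368 - 320 i \sqrt{6} \approx 2368.0 - 783.84 i$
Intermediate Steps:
$g = -6$ ($g = -2 - 4 = -6$)
$C = -7 + i \sqrt{6}$ ($C = -7 + \sqrt{-6 + 0 \cdot 0} = -7 + \sqrt{-6 + 0} = -7 + \sqrt{-6} = -7 + i \sqrt{6} \approx -7.0 + 2.4495 i$)
$n{\left(b,y \right)} = 3 - 5 b$
$R = 148 - 20 i \sqrt{6}$ ($R = 4 \left(- 5 \left(-7 + i \sqrt{6}\right) + 2\right) = 4 \left(\left(35 - 5 i \sqrt{6}\right) + 2\right) = 4 \left(37 - 5 i \sqrt{6}\right) = 148 - 20 i \sqrt{6} \approx 148.0 - 48.99 i$)
$- 8 n{\left(1,5 \right)} R = - 8 \left(3 - 5\right) \left(148 - 20 i \sqrt{6}\right) = \left(-8\right) \left(-2\right) \left(148 - 20 i \sqrt{6}\right) = 16 \left(148 - 20 i \sqrt{6}\right) = 2368 - 320 i \sqrt{6}$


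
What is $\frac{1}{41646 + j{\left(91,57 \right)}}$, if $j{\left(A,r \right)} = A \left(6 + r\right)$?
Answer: $\frac{1}{47379} \approx 2.1106 \cdot 10^{-5}$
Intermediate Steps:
$\frac{1}{41646 + j{\left(91,57 \right)}} = \frac{1}{41646 + 91 \left(6 + 57\right)} = \frac{1}{41646 + 91 \cdot 63} = \frac{1}{41646 + 5733} = \frac{1}{47379}$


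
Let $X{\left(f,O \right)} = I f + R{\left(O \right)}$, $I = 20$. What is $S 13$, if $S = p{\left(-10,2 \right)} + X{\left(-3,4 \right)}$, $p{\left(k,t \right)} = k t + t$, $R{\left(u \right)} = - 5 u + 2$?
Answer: $-1248$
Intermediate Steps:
$R{\left(u \right)} = 2 - 5 u$
$p{\left(k,t \right)} = t + k t$
$X{\left(f,O \right)} = 2 - 5 O + 20 f$ ($X{\left(f,O \right)} = 20 f - \left(-2 + 5 O\right) = 2 - 5 O + 20 f$)
$S = -96$ ($S = 2 \left(1 - 10\right) + \left(2 - 20 + 20 \left(-3\right)\right) = 2 \left(-9\right) - 78 = -18 - 78 = -96$)
$S 13 = \left(-96\right) 13 = -1248$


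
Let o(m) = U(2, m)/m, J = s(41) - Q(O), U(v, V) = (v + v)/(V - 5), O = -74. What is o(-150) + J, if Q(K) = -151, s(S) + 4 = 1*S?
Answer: 2185502/11625 ≈ 188.00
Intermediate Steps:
s(S) = -4 + S (s(S) = -4 + 1*S = -4 + S)
U(v, V) = 2*v/(-5 + V) (U(v, V) = (2*v)/(-5 + V) = 2*v/(-5 + V))
J = 188 (J = (-4 + 41) - 1*(-151) = 37 + 151 = 188)
o(m) = 4/(m*(-5 + m)) (o(m) = (2*2/(-5 + m))/m = (4/(-5 + m))/m = 4/(m*(-5 + m)))
o(-150) + J = 4/(-150*(-5 - 150)) + 188 = 4*(-1/150)/(-155) + 188 = 4*(-1/150)*(-1/155) + 188 = 2/11625 + 188 = 2185502/11625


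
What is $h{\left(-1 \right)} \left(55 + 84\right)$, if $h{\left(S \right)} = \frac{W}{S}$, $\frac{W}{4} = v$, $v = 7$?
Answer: $-3892$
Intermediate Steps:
$W = 28$ ($W = 4 \cdot 7 = 28$)
$h{\left(S \right)} = \frac{28}{S}$
$h{\left(-1 \right)} \left(55 + 84\right) = \frac{28}{-1} \left(55 + 84\right) = 28 \left(-1\right) 139 = \left(-28\right) 139 = -3892$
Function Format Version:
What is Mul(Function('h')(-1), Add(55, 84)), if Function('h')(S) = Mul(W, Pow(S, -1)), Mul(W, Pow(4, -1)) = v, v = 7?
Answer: -3892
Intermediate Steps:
W = 28 (W = Mul(4, 7) = 28)
Function('h')(S) = Mul(28, Pow(S, -1))
Mul(Function('h')(-1), Add(55, 84)) = Mul(Mul(28, Pow(-1, -1)), Add(55, 84)) = Mul(Mul(28, -1), 139) = Mul(-28, 139) = -3892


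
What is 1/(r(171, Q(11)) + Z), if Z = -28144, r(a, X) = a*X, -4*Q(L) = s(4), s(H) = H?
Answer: -1/28315 ≈ -3.5317e-5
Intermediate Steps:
Q(L) = -1 (Q(L) = -1/4*4 = -1)
r(a, X) = X*a
1/(r(171, Q(11)) + Z) = 1/(-1*171 - 28144) = 1/(-171 - 28144) = 1/(-28315) = -1/28315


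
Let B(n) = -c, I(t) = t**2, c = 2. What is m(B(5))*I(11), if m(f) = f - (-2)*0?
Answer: -242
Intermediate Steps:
B(n) = -2 (B(n) = -1*2 = -2)
m(f) = f (m(f) = f - 1*0 = f + 0 = f)
m(B(5))*I(11) = -2*11**2 = -2*121 = -242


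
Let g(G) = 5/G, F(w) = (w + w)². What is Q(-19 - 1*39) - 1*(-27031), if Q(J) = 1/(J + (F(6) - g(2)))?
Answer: 4514179/167 ≈ 27031.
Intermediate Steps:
F(w) = 4*w² (F(w) = (2*w)² = 4*w²)
Q(J) = 1/(283/2 + J) (Q(J) = 1/(J + (4*6² - 5/2)) = 1/(J + (4*36 - 5/2)) = 1/(J + (144 - 1*5/2)) = 1/(J + (144 - 5/2)) = 1/(J + 283/2) = 1/(283/2 + J))
Q(-19 - 1*39) - 1*(-27031) = 2/(283 + 2*(-19 - 1*39)) - 1*(-27031) = 2/(283 + 2*(-19 - 39)) + 27031 = 2/(283 + 2*(-58)) + 27031 = 2/(283 - 116) + 27031 = 2/167 + 27031 = 4514179/167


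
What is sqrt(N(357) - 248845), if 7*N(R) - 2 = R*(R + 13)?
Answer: I*sqrt(11268761)/7 ≈ 479.56*I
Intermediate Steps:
N(R) = 2/7 + R*(13 + R)/7 (N(R) = 2/7 + (R*(R + 13))/7 = 2/7 + (R*(13 + R))/7 = 2/7 + R*(13 + R)/7)
sqrt(N(357) - 248845) = sqrt((2/7 + (1/7)*357**2 + (13/7)*357) - 248845) = sqrt((2/7 + (1/7)*127449 + 663) - 248845) = sqrt((2/7 + 18207 + 663) - 248845) = sqrt(132092/7 - 248845) = sqrt(-1609823/7) = I*sqrt(11268761)/7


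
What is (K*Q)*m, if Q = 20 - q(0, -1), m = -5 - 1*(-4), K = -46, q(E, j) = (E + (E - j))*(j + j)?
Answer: 1012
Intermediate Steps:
q(E, j) = 2*j*(-j + 2*E) (q(E, j) = (-j + 2*E)*(2*j) = 2*j*(-j + 2*E))
m = -1 (m = -5 + 4 = -1)
Q = 22 (Q = 20 - 2*(-1)*(-1*(-1) + 2*0) = 20 - 2*(-1)*(1 + 0) = 20 - 2*(-1) = 20 - 1*(-2) = 20 + 2 = 22)
(K*Q)*m = -46*22*(-1) = -1012*(-1) = 1012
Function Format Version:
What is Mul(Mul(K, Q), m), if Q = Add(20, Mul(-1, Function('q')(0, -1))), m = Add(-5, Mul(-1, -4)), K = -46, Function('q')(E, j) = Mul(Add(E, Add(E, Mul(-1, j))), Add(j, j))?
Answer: 1012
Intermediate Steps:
Function('q')(E, j) = Mul(2, j, Add(Mul(-1, j), Mul(2, E))) (Function('q')(E, j) = Mul(Add(Mul(-1, j), Mul(2, E)), Mul(2, j)) = Mul(2, j, Add(Mul(-1, j), Mul(2, E))))
m = -1 (m = Add(-5, 4) = -1)
Q = 22 (Q = Add(20, Mul(-1, Mul(2, -1, Add(Mul(-1, -1), Mul(2, 0))))) = Add(20, Mul(-1, Mul(2, -1, Add(1, 0)))) = Add(20, Mul(-1, Mul(2, -1, 1))) = Add(20, Mul(-1, -2)) = Add(20, 2) = 22)
Mul(Mul(K, Q), m) = Mul(Mul(-46, 22), -1) = Mul(-1012, -1) = 1012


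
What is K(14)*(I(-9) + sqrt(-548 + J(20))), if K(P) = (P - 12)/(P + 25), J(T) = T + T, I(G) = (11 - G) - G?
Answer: 58/39 + 4*I*sqrt(127)/39 ≈ 1.4872 + 1.1558*I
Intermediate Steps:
I(G) = 11 - 2*G
J(T) = 2*T
K(P) = (-12 + P)/(25 + P)
K(14)*(I(-9) + sqrt(-548 + J(20))) = ((-12 + 14)/(25 + 14))*((11 - 2*(-9)) + sqrt(-548 + 2*20)) = (2/39)*((11 + 18) + sqrt(-548 + 40)) = ((1/39)*2)*(29 + sqrt(-508)) = 2*(29 + 2*I*sqrt(127))/39 = 58/39 + 4*I*sqrt(127)/39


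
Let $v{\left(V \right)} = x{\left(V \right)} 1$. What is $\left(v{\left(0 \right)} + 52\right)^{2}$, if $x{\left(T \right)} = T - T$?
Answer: $2704$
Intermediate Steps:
$x{\left(T \right)} = 0$
$v{\left(V \right)} = 0$ ($v{\left(V \right)} = 0 \cdot 1 = 0$)
$\left(v{\left(0 \right)} + 52\right)^{2} = \left(0 + 52\right)^{2} = 52^{2} = 2704$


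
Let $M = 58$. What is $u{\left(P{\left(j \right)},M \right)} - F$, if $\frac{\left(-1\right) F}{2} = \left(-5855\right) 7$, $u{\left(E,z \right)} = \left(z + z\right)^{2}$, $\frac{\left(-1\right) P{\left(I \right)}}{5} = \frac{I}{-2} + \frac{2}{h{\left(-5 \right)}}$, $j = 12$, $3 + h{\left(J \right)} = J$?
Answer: $-68514$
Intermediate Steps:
$h{\left(J \right)} = -3 + J$
$P{\left(I \right)} = \frac{5}{4} + \frac{5 I}{2}$ ($P{\left(I \right)} = - 5 \left(\frac{I}{-2} + \frac{2}{-3 - 5}\right) = - 5 \left(I \left(- \frac{1}{2}\right) + \frac{2}{-8}\right) = - 5 \left(- \frac{I}{2} + 2 \left(- \frac{1}{8}\right)\right) = - 5 \left(- \frac{I}{2} - \frac{1}{4}\right) = - 5 \left(- \frac{1}{4} - \frac{I}{2}\right) = \frac{5}{4} + \frac{5 I}{2}$)
$u{\left(E,z \right)} = 4 z^{2}$ ($u{\left(E,z \right)} = \left(2 z\right)^{2} = 4 z^{2}$)
$F = 81970$ ($F = - 2 \left(\left(-5855\right) 7\right) = \left(-2\right) \left(-40985\right) = 81970$)
$u{\left(P{\left(j \right)},M \right)} - F = 4 \cdot 58^{2} - 81970 = 4 \cdot 3364 - 81970 = 13456 - 81970 = -68514$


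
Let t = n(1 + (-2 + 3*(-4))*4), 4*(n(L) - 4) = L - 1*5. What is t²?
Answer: 121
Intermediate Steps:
n(L) = 11/4 + L/4 (n(L) = 4 + (L - 1*5)/4 = 4 + (L - 5)/4 = 4 + (-5 + L)/4 = 4 + (-5/4 + L/4) = 11/4 + L/4)
t = -11 (t = 11/4 + (1 + (-2 + 3*(-4))*4)/4 = 11/4 + (1 + (-2 - 12)*4)/4 = 11/4 + (1 - 14*4)/4 = 11/4 + (1 - 56)/4 = 11/4 + (¼)*(-55) = 11/4 - 55/4 = -11)
t² = (-11)² = 121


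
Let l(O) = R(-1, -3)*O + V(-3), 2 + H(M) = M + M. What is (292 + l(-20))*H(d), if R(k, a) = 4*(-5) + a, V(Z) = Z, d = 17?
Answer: 23968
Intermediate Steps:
H(M) = -2 + 2*M (H(M) = -2 + (M + M) = -2 + 2*M)
R(k, a) = -20 + a
l(O) = -3 - 23*O (l(O) = (-20 - 3)*O - 3 = -23*O - 3 = -3 - 23*O)
(292 + l(-20))*H(d) = (292 + (-3 - 23*(-20)))*(-2 + 2*17) = (292 + (-3 + 460))*(-2 + 34) = (292 + 457)*32 = 749*32 = 23968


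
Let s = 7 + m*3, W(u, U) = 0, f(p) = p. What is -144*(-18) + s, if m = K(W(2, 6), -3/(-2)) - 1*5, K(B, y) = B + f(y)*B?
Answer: 2584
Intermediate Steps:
K(B, y) = B + B*y (K(B, y) = B + y*B = B + B*y)
m = -5 (m = 0*(1 - 3/(-2)) - 1*5 = 0*(1 - 3*(-½)) - 5 = 0*(1 + 3/2) - 5 = 0*(5/2) - 5 = 0 - 5 = -5)
s = -8 (s = 7 - 5*3 = 7 - 15 = -8)
-144*(-18) + s = -144*(-18) - 8 = 2592 - 8 = 2584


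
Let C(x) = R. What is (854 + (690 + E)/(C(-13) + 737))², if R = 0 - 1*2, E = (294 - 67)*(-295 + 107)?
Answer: 7001003584/11025 ≈ 6.3501e+5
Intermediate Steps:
E = -42676 (E = 227*(-188) = -42676)
R = -2 (R = 0 - 2 = -2)
C(x) = -2
(854 + (690 + E)/(C(-13) + 737))² = (854 + (690 - 42676)/(-2 + 737))² = (854 - 41986/735)² = (854 - 41986*1/735)² = (854 - 5998/105)² = (83672/105)² = 7001003584/11025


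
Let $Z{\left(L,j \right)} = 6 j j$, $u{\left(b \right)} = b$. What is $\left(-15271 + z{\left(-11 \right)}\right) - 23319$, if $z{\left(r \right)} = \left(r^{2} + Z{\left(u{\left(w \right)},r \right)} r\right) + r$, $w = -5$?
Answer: $-46466$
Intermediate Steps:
$Z{\left(L,j \right)} = 6 j^{2}$
$z{\left(r \right)} = r + r^{2} + 6 r^{3}$ ($z{\left(r \right)} = \left(r^{2} + 6 r^{2} r\right) + r = \left(r^{2} + 6 r^{3}\right) + r = r + r^{2} + 6 r^{3}$)
$\left(-15271 + z{\left(-11 \right)}\right) - 23319 = \left(-15271 - 11 \left(1 - 11 + 6 \left(-11\right)^{2}\right)\right) - 23319 = \left(-15271 - 11 \left(1 - 11 + 6 \cdot 121\right)\right) - 23319 = \left(-15271 - 11 \left(1 - 11 + 726\right)\right) - 23319 = \left(-15271 - 7876\right) - 23319 = -23147 - 23319 = -46466$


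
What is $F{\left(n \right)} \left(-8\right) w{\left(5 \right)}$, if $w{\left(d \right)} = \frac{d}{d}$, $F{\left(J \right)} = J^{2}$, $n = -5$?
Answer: $-200$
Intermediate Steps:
$w{\left(d \right)} = 1$
$F{\left(n \right)} \left(-8\right) w{\left(5 \right)} = \left(-5\right)^{2} \left(-8\right) 1 = 25 \left(-8\right) 1 = \left(-200\right) 1 = -200$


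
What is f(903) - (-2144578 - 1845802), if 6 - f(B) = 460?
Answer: 3989926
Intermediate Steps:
f(B) = -454 (f(B) = 6 - 1*460 = 6 - 460 = -454)
f(903) - (-2144578 - 1845802) = -454 - (-2144578 - 1845802) = -454 - 1*(-3990380) = -454 + 3990380 = 3989926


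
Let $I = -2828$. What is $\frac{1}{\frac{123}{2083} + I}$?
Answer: $- \frac{2083}{5890601} \approx -0.00035361$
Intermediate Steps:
$\frac{1}{\frac{123}{2083} + I} = \frac{1}{\frac{123}{2083} - 2828} = \frac{1}{- \frac{5890601}{2083}} = - \frac{2083}{5890601}$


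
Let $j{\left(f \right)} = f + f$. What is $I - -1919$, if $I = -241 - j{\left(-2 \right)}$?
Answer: $1682$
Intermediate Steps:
$j{\left(f \right)} = 2 f$
$I = -237$ ($I = -241 - 2 \left(-2\right) = -241 - -4 = -241 + 4 = -237$)
$I - -1919 = -237 - -1919 = -237 + 1919 = 1682$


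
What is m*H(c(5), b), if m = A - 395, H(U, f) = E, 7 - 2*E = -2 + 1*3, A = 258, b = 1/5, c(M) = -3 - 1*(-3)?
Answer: -411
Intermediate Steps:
c(M) = 0 (c(M) = -3 + 3 = 0)
b = ⅕ ≈ 0.20000
E = 3 (E = 7/2 - (-2 + 1*3)/2 = 7/2 - (-2 + 3)/2 = 7/2 - ½*1 = 7/2 - ½ = 3)
H(U, f) = 3
m = -137 (m = 258 - 395 = -137)
m*H(c(5), b) = -137*3 = -411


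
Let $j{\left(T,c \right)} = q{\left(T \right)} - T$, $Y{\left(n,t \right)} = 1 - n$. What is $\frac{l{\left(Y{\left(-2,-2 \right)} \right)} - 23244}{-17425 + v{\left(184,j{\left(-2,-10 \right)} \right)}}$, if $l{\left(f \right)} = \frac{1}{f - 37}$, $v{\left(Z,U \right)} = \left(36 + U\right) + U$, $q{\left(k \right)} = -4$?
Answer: $\frac{790297}{591362} \approx 1.3364$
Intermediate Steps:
$j{\left(T,c \right)} = -4 - T$
$v{\left(Z,U \right)} = 36 + 2 U$
$l{\left(f \right)} = \frac{1}{-37 + f}$
$\frac{l{\left(Y{\left(-2,-2 \right)} \right)} - 23244}{-17425 + v{\left(184,j{\left(-2,-10 \right)} \right)}} = \frac{\frac{1}{-37 + \left(1 - -2\right)} - 23244}{-17425 + \left(36 + 2 \left(-4 - -2\right)\right)} = \frac{\frac{1}{-37 + \left(1 + 2\right)} - 23244}{-17425 + \left(36 + 2 \left(-4 + 2\right)\right)} = \frac{\frac{1}{-37 + 3} - 23244}{-17425 + \left(36 + 2 \left(-2\right)\right)} = \frac{\frac{1}{-34} - 23244}{-17425 + \left(36 - 4\right)} = \frac{- \frac{1}{34} - 23244}{-17425 + 32} = - \frac{790297}{34 \left(-17393\right)} = \left(- \frac{790297}{34}\right) \left(- \frac{1}{17393}\right) = \frac{790297}{591362}$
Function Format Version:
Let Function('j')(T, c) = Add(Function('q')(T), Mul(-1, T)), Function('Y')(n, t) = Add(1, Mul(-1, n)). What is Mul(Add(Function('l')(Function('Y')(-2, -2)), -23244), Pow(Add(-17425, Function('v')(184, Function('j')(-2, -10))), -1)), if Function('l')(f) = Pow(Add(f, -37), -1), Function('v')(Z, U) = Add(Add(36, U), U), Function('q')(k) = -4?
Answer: Rational(790297, 591362) ≈ 1.3364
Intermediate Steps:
Function('j')(T, c) = Add(-4, Mul(-1, T))
Function('v')(Z, U) = Add(36, Mul(2, U))
Function('l')(f) = Pow(Add(-37, f), -1)
Mul(Add(Function('l')(Function('Y')(-2, -2)), -23244), Pow(Add(-17425, Function('v')(184, Function('j')(-2, -10))), -1)) = Mul(Add(Pow(Add(-37, Add(1, Mul(-1, -2))), -1), -23244), Pow(Add(-17425, Add(36, Mul(2, Add(-4, Mul(-1, -2))))), -1)) = Mul(Add(Pow(Add(-37, Add(1, 2)), -1), -23244), Pow(Add(-17425, Add(36, Mul(2, Add(-4, 2)))), -1)) = Mul(Add(Pow(Add(-37, 3), -1), -23244), Pow(Add(-17425, Add(36, Mul(2, -2))), -1)) = Mul(Add(Pow(-34, -1), -23244), Pow(Add(-17425, Add(36, -4)), -1)) = Mul(Add(Rational(-1, 34), -23244), Pow(Add(-17425, 32), -1)) = Mul(Rational(-790297, 34), Pow(-17393, -1)) = Mul(Rational(-790297, 34), Rational(-1, 17393)) = Rational(790297, 591362)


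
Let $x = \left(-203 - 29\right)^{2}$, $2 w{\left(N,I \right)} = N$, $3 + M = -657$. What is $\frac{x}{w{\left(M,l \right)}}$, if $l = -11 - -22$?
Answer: $- \frac{26912}{165} \approx -163.1$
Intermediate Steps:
$l = 11$ ($l = -11 + 22 = 11$)
$M = -660$ ($M = -3 - 657 = -660$)
$w{\left(N,I \right)} = \frac{N}{2}$
$x = 53824$ ($x = \left(-232\right)^{2} = 53824$)
$\frac{x}{w{\left(M,l \right)}} = \frac{53824}{\frac{1}{2} \left(-660\right)} = \frac{53824}{-330} = 53824 \left(- \frac{1}{330}\right) = - \frac{26912}{165}$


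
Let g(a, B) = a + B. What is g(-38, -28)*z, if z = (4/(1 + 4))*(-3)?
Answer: 792/5 ≈ 158.40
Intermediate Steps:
g(a, B) = B + a
z = -12/5 (z = (4/5)*(-3) = -12/5 ≈ -2.4000)
g(-38, -28)*z = (-28 - 38)*(-12/5) = -66*(-12/5) = 792/5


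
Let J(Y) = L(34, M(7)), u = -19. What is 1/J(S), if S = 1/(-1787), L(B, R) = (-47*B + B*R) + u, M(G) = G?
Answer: -1/1379 ≈ -0.00072516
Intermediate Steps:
L(B, R) = -19 - 47*B + B*R (L(B, R) = (-47*B + B*R) - 19 = -19 - 47*B + B*R)
S = -1/1787 ≈ -0.00055960
J(Y) = -1379 (J(Y) = -19 - 47*34 + 34*7 = -19 - 1598 + 238 = -1379)
1/J(S) = 1/(-1379) = -1/1379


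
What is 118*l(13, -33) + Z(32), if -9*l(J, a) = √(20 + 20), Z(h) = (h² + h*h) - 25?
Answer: 2023 - 236*√10/9 ≈ 1940.1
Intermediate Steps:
Z(h) = -25 + 2*h² (Z(h) = (h² + h²) - 25 = 2*h² - 25 = -25 + 2*h²)
l(J, a) = -2*√10/9 (l(J, a) = -√(20 + 20)/9 = -2*√10/9)
118*l(13, -33) + Z(32) = 118*(-2*√10/9) + (-25 + 2*32²) = -236*√10/9 + (-25 + 2*1024) = -236*√10/9 + (-25 + 2048) = -236*√10/9 + 2023 = 2023 - 236*√10/9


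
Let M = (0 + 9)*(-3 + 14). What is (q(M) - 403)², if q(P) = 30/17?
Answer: 46526041/289 ≈ 1.6099e+5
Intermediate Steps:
M = 99 (M = 9*11 = 99)
q(P) = 30/17 (q(P) = 30*(1/17) = 30/17)
(q(M) - 403)² = (30/17 - 403)² = (-6821/17)² = 46526041/289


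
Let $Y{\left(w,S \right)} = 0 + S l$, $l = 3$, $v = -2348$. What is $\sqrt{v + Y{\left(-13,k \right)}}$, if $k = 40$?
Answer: $2 i \sqrt{557} \approx 47.202 i$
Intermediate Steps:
$Y{\left(w,S \right)} = 3 S$ ($Y{\left(w,S \right)} = 0 + S 3 = 0 + 3 S = 3 S$)
$\sqrt{v + Y{\left(-13,k \right)}} = \sqrt{-2348 + 3 \cdot 40} = \sqrt{-2348 + 120} = \sqrt{-2228} = 2 i \sqrt{557}$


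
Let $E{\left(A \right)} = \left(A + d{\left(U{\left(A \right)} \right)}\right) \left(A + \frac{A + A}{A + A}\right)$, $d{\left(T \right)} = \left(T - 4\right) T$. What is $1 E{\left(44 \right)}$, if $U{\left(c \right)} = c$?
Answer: $81180$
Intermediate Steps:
$d{\left(T \right)} = T \left(-4 + T\right)$ ($d{\left(T \right)} = \left(-4 + T\right) T = T \left(-4 + T\right)$)
$E{\left(A \right)} = \left(1 + A\right) \left(A + A \left(-4 + A\right)\right)$ ($E{\left(A \right)} = \left(A + A \left(-4 + A\right)\right) \left(A + \frac{A + A}{A + A}\right) = \left(A + A \left(-4 + A\right)\right) \left(A + \frac{2 A}{2 A}\right) = \left(A + A \left(-4 + A\right)\right) \left(A + 2 A \frac{1}{2 A}\right) = \left(A + A \left(-4 + A\right)\right) \left(A + 1\right) = \left(A + A \left(-4 + A\right)\right) \left(1 + A\right) = \left(1 + A\right) \left(A + A \left(-4 + A\right)\right)$)
$1 E{\left(44 \right)} = 1 \cdot 44 \left(-3 + 44^{2} - 88\right) = 1 \cdot 44 \left(-3 + 1936 - 88\right) = 1 \cdot 44 \cdot 1845 = 1 \cdot 81180 = 81180$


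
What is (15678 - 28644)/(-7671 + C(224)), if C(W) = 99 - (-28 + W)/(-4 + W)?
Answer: 713130/416509 ≈ 1.7122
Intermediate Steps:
C(W) = 99 - (-28 + W)/(-4 + W)
(15678 - 28644)/(-7671 + C(224)) = (15678 - 28644)/(-7671 + 2*(-184 + 49*224)/(-4 + 224)) = -12966/(-7671 + 2*(-184 + 10976)/220) = -12966/(-7671 + 2*(1/220)*10792) = -12966/(-7671 + 5396/55) = -12966/(-416509/55) = -12966*(-55/416509) = 713130/416509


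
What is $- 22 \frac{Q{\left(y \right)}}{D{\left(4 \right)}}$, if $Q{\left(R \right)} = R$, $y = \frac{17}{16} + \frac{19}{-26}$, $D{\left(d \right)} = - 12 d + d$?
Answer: $\frac{69}{416} \approx 0.16587$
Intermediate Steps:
$D{\left(d \right)} = - 11 d$
$y = \frac{69}{208}$ ($y = 17 \cdot \frac{1}{16} + 19 \left(- \frac{1}{26}\right) = \frac{17}{16} - \frac{19}{26} = \frac{69}{208} \approx 0.33173$)
$- 22 \frac{Q{\left(y \right)}}{D{\left(4 \right)}} = - 22 \frac{69}{208 \left(\left(-11\right) 4\right)} = - 22 \frac{69}{208 \left(-44\right)} = - 22 \cdot \frac{69}{208} \left(- \frac{1}{44}\right) = \left(-22\right) \left(- \frac{69}{9152}\right) = \frac{69}{416}$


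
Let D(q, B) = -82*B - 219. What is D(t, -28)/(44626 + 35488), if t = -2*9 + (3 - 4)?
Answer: 2077/80114 ≈ 0.025926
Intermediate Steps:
t = -19 (t = -18 - 1 = -19)
D(q, B) = -219 - 82*B
D(t, -28)/(44626 + 35488) = (-219 - 82*(-28))/(44626 + 35488) = (-219 + 2296)/80114 = 2077*(1/80114) = 2077/80114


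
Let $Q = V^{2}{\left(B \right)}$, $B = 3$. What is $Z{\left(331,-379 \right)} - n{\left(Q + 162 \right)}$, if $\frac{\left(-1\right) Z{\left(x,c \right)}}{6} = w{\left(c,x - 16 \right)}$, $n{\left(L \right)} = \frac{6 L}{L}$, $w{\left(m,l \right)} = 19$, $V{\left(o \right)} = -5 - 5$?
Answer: $-120$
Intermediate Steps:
$V{\left(o \right)} = -10$ ($V{\left(o \right)} = -5 - 5 = -10$)
$Q = 100$ ($Q = \left(-10\right)^{2} = 100$)
$n{\left(L \right)} = 6$
$Z{\left(x,c \right)} = -114$ ($Z{\left(x,c \right)} = \left(-6\right) 19 = -114$)
$Z{\left(331,-379 \right)} - n{\left(Q + 162 \right)} = -114 - 6 = -120$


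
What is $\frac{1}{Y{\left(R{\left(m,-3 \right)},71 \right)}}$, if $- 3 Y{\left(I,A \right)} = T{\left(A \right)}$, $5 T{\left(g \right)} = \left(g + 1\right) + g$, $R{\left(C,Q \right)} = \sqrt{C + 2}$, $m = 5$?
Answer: $- \frac{15}{143} \approx -0.1049$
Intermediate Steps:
$R{\left(C,Q \right)} = \sqrt{2 + C}$
$T{\left(g \right)} = \frac{1}{5} + \frac{2 g}{5}$ ($T{\left(g \right)} = \frac{\left(g + 1\right) + g}{5} = \frac{\left(1 + g\right) + g}{5} = \frac{1 + 2 g}{5} = \frac{1}{5} + \frac{2 g}{5}$)
$Y{\left(I,A \right)} = - \frac{1}{15} - \frac{2 A}{15}$ ($Y{\left(I,A \right)} = - \frac{\frac{1}{5} + \frac{2 A}{5}}{3} = - \frac{1}{15} - \frac{2 A}{15}$)
$\frac{1}{Y{\left(R{\left(m,-3 \right)},71 \right)}} = \frac{1}{- \frac{1}{15} - \frac{142}{15}} = \frac{1}{- \frac{143}{15}} = - \frac{15}{143}$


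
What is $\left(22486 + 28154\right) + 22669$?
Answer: $73309$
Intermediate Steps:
$\left(22486 + 28154\right) + 22669 = 50640 + 22669 = 73309$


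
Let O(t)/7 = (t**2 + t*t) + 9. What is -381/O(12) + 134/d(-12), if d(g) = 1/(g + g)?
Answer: -2228815/693 ≈ -3216.2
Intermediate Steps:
d(g) = 1/(2*g)
O(t) = 63 + 14*t**2 (O(t) = 7*((t**2 + t*t) + 9) = 7*((t**2 + t**2) + 9) = 7*(2*t**2 + 9) = 7*(9 + 2*t**2) = 63 + 14*t**2)
-381/O(12) + 134/d(-12) = -381/(63 + 14*12**2) + 134/(((1/2)/(-12))) = -381/(63 + 14*144) + 134/(((1/2)*(-1/12))) = -381/(63 + 2016) + 134/(-1/24) = -381/2079 + 134*(-24) = -381*1/2079 - 3216 = -127/693 - 3216 = -2228815/693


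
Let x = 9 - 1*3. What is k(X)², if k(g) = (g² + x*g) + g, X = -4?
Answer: 144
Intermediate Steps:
x = 6 (x = 9 - 3 = 6)
k(g) = g² + 7*g (k(g) = (g² + 6*g) + g = g² + 7*g)
k(X)² = (-4*(7 - 4))² = (-4*3)² = (-12)² = 144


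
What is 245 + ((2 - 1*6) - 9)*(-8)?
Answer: 349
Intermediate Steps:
245 + ((2 - 1*6) - 9)*(-8) = 245 + ((2 - 6) - 9)*(-8) = 245 + (-4 - 9)*(-8) = 245 - 13*(-8) = 245 + 104 = 349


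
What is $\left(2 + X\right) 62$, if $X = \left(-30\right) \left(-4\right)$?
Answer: $7564$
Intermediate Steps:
$X = 120$
$\left(2 + X\right) 62 = \left(2 + 120\right) 62 = 122 \cdot 62 = 7564$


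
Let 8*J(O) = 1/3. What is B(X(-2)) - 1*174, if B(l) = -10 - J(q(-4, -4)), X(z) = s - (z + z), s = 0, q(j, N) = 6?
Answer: -4417/24 ≈ -184.04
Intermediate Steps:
J(O) = 1/24 (J(O) = (1/3)/8 = (1*(⅓))/8 = (⅛)*(⅓) = 1/24)
X(z) = -2*z (X(z) = 0 - (z + z) = 0 - 2*z = -2*z)
B(l) = -241/24 (B(l) = -10 - 1*1/24 = -10 - 1/24 = -241/24)
B(X(-2)) - 1*174 = -241/24 - 1*174 = -241/24 - 174 = -4417/24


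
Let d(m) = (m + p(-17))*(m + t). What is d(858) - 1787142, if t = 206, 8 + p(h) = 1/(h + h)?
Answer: -15007146/17 ≈ -8.8277e+5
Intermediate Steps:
p(h) = -8 + 1/(2*h) (p(h) = -8 + 1/(h + h) = -8 + 1/(2*h))
d(m) = (206 + m)*(-273/34 + m) (d(m) = (m + (-8 + (½)/(-17)))*(m + 206) = (m + (-8 + (½)*(-1/17)))*(206 + m) = (m + (-8 - 1/34))*(206 + m) = (m - 273/34)*(206 + m) = (-273/34 + m)*(206 + m) = (206 + m)*(-273/34 + m))
d(858) - 1787142 = (-28119/17 + 858² + (6731/34)*858) - 1787142 = (-28119/17 + 736164 + 2887599/17) - 1787142 = 15374268/17 - 1787142 = -15007146/17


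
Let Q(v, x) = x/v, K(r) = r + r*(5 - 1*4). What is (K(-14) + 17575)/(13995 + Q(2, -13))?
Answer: 35094/27977 ≈ 1.2544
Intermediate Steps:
K(r) = 2*r (K(r) = r + r*(5 - 4) = r + r*1 = r + r = 2*r)
(K(-14) + 17575)/(13995 + Q(2, -13)) = (2*(-14) + 17575)/(13995 - 13/2) = (-28 + 17575)/(13995 - 13*½) = 17547/(13995 - 13/2) = 17547/(27977/2) = 17547*(2/27977) = 35094/27977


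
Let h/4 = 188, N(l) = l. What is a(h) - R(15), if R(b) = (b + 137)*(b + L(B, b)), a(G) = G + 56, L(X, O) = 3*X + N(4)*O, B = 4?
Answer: -12416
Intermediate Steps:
h = 752 (h = 4*188 = 752)
L(X, O) = 3*X + 4*O
a(G) = 56 + G
R(b) = (12 + 5*b)*(137 + b) (R(b) = (b + 137)*(b + (3*4 + 4*b)) = (137 + b)*(b + (12 + 4*b)) = (137 + b)*(12 + 5*b) = (12 + 5*b)*(137 + b))
a(h) - R(15) = (56 + 752) - (1644 + 5*15² + 697*15) = 808 - (1644 + 5*225 + 10455) = 808 - (1644 + 1125 + 10455) = 808 - 1*13224 = 808 - 13224 = -12416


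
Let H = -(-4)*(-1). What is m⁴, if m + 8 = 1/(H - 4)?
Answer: 17850625/4096 ≈ 4358.1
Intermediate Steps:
H = -4 (H = -4*1 = -4)
m = -65/8 (m = -8 + 1/(-4 - 4) = -8 + 1/(-8) = -8 - ⅛ = -65/8 ≈ -8.1250)
m⁴ = (-65/8)⁴ = 17850625/4096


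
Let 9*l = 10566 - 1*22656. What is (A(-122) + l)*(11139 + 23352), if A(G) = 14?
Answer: -45850036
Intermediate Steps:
l = -4030/3 (l = (10566 - 1*22656)/9 = (10566 - 22656)/9 = (1/9)*(-12090) = -4030/3 ≈ -1343.3)
(A(-122) + l)*(11139 + 23352) = (14 - 4030/3)*(11139 + 23352) = -3988/3*34491 = -45850036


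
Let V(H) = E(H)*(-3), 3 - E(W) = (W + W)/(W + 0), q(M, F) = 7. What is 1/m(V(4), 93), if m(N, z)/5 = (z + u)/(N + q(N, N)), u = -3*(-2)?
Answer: 4/495 ≈ 0.0080808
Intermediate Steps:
u = 6
E(W) = 1 (E(W) = 3 - (W + W)/(W + 0) = 3 - 2*W/W = 3 - 1*2 = 3 - 2 = 1)
V(H) = -3 (V(H) = 1*(-3) = -3)
m(N, z) = 5*(6 + z)/(7 + N) (m(N, z) = 5*((z + 6)/(N + 7)) = 5*((6 + z)/(7 + N)) = 5*(6 + z)/(7 + N))
1/m(V(4), 93) = 1/(5*(6 + 93)/(7 - 3)) = 1/(5*99/4) = 1/(5*(¼)*99) = 1/(495/4) = 4/495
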